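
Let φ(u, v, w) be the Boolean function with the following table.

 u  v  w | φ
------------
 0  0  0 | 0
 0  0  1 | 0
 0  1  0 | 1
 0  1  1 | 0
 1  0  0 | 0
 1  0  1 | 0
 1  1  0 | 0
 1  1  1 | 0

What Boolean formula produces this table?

φ(u, v, w) = (¬u ∧ v) ∧ ¬w

Only row (0,1,0) gives 1. That row's minterm ¬u·v·¬w is φ directly.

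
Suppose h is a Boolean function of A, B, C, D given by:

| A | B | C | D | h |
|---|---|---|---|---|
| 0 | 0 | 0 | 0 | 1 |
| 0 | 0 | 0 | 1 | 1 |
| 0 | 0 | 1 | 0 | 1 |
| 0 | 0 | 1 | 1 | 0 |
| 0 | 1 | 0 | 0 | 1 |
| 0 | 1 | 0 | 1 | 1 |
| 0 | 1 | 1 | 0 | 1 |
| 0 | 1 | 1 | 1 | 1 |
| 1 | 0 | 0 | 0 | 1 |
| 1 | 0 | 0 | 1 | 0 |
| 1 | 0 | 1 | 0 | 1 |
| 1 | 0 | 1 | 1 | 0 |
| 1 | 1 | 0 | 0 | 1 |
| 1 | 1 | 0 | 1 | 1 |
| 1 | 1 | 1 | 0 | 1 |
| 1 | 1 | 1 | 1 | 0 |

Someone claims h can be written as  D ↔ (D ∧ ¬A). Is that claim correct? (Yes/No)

No

Check the formula against h row by row:
  A=0, B=0, C=0, D=0: formula gives 1, h = 1 ✓
  A=0, B=0, C=0, D=1: formula gives 1, h = 1 ✓
  A=0, B=0, C=1, D=0: formula gives 1, h = 1 ✓
  A=0, B=0, C=1, D=1: formula gives 1, but h = 0 ✗
Row (0,0,1,1) is a counterexample, so the formula is not equivalent to h.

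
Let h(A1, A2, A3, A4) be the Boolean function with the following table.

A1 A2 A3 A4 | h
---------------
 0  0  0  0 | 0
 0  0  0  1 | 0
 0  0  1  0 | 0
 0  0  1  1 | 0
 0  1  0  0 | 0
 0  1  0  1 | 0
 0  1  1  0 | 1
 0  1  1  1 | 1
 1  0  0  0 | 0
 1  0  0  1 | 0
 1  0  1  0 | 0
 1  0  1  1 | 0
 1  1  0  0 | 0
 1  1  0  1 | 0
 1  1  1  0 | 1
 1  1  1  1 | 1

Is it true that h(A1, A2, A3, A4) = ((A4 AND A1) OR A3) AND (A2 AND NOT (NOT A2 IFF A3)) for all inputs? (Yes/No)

Evaluate ((A4 AND A1) OR A3) AND (A2 AND NOT (NOT A2 IFF A3)) on each row and compare to h:
  A1=0, A2=0, A3=0, A4=0: formula gives 0, h = 0 ✓
  A1=0, A2=0, A3=0, A4=1: formula gives 0, h = 0 ✓
  A1=0, A2=0, A3=1, A4=0: formula gives 0, h = 0 ✓
  A1=0, A2=0, A3=1, A4=1: formula gives 0, h = 0 ✓
  …and likewise for the remaining 12 rows.
All 16 rows match — the expression computes h exactly.

Yes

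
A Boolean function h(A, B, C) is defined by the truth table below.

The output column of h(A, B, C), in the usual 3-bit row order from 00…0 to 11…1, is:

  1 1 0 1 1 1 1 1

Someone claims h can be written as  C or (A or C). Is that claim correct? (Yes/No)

Test each input against both h and the formula:
  A=0, B=0, C=0: formula gives 0, but h = 1 ✗
Since they disagree at (0,0,0), the expression is not a correct formula for h.

No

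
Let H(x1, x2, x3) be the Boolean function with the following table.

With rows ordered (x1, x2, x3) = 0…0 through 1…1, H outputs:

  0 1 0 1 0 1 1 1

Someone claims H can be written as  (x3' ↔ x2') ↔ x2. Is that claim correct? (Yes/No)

Test each input against both H and the formula:
  x1=0, x2=0, x3=0: formula gives 0, H = 0 ✓
  x1=0, x2=0, x3=1: formula gives 1, H = 1 ✓
  x1=0, x2=1, x3=0: formula gives 0, H = 0 ✓
  x1=0, x2=1, x3=1: formula gives 1, H = 1 ✓
  x1=1, x2=0, x3=0: formula gives 0, H = 0 ✓
  …
  x1=1, x2=1, x3=0: formula gives 0, but H = 1 ✗
Row (1,1,0) is a counterexample, so the formula is not equivalent to H.

No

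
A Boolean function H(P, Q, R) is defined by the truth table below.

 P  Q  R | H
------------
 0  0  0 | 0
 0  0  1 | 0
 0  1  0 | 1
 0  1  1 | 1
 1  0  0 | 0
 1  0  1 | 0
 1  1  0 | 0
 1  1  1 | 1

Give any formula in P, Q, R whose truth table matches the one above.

H=1 on 3 inputs: (0,1,0), (0,1,1), (1,1,1). Reading each as a conjunction of literals (¬P·Q·¬R, ¬P·Q·R, P·Q·R) and taking the OR gives the canonical DNF.

H(P, Q, R) = (((NOT P AND Q) AND NOT R) OR ((NOT P AND Q) AND R)) OR ((P AND Q) AND R)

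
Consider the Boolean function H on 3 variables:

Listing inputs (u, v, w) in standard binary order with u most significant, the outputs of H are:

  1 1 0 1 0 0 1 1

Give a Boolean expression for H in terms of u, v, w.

H(u, v, w) = ¬((((¬u ∧ v) ∧ ¬w) ∨ ((u ∧ ¬v) ∧ ¬w)) ∨ ((u ∧ ¬v) ∧ w))

There are just 3 zero rows: (0,1,0), (1,0,0), (1,0,1). Their minterms are ¬u·v·¬w, u·¬v·¬w, u·¬v·w; the OR of those covers precisely the 0-outputs, and negating it yields H.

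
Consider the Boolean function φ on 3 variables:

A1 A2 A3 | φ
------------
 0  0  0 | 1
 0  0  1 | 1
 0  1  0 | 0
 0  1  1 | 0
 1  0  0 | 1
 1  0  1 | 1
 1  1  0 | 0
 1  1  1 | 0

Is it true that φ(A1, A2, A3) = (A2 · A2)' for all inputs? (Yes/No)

Yes

Check the formula against φ row by row:
  A1=0, A2=0, A3=0: formula gives 1, φ = 1 ✓
  A1=0, A2=0, A3=1: formula gives 1, φ = 1 ✓
  A1=0, A2=1, A3=0: formula gives 0, φ = 0 ✓
  A1=0, A2=1, A3=1: formula gives 0, φ = 0 ✓
  A1=1, A2=0, A3=0: formula gives 1, φ = 1 ✓
  … (the remaining 3 rows also agree.)
No disagreement on any input; they are logically equivalent.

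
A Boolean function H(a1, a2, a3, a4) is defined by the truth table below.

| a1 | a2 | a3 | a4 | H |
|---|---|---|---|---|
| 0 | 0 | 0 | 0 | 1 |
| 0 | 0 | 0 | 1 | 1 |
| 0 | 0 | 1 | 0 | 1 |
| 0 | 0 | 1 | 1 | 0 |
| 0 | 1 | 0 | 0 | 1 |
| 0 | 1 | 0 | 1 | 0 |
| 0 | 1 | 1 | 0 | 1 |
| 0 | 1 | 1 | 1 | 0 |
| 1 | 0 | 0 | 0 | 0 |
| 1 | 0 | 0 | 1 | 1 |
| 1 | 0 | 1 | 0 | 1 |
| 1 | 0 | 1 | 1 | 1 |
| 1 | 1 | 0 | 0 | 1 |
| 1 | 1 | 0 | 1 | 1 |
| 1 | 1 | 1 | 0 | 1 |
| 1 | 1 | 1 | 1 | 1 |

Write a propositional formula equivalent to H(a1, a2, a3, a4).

H(a1, a2, a3, a4) = not ((((((not a1 and not a2) and a3) and a4) or (((not a1 and a2) and not a3) and a4)) or (((not a1 and a2) and a3) and a4)) or (((a1 and not a2) and not a3) and not a4))

There are just 4 zero rows: (0,0,1,1), (0,1,0,1), (0,1,1,1), (1,0,0,0). Their minterms are ¬a1·¬a2·a3·a4, ¬a1·a2·¬a3·a4, ¬a1·a2·a3·a4, a1·¬a2·¬a3·¬a4; the OR of those covers precisely the 0-outputs, and negating it yields H.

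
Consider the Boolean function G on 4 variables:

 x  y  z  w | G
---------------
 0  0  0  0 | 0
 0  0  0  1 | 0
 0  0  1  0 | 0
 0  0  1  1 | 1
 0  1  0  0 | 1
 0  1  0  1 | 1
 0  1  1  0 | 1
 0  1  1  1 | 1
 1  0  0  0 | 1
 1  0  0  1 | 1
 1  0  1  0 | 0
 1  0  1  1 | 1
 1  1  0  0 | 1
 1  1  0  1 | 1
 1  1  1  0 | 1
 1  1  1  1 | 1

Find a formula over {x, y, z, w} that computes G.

G is 0 on only 4 rows — (0,0,0,0), (0,0,0,1), (0,0,1,0), (1,0,1,0). Writing each as a minterm (¬x·¬y·¬z·¬w, ¬x·¬y·¬z·w, ¬x·¬y·z·¬w, x·¬y·z·¬w) and OR-ing them characterizes exactly where G=0, so G is the negation of that disjunction.

G(x, y, z, w) = ~((((((~x & ~y) & ~z) & ~w) | (((~x & ~y) & ~z) & w)) | (((~x & ~y) & z) & ~w)) | (((x & ~y) & z) & ~w))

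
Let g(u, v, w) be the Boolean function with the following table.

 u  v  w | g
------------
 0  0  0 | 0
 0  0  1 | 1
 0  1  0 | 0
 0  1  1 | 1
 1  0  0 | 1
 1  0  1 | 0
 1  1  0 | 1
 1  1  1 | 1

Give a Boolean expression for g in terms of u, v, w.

g(u, v, w) = ((((u' · v') · w') + ((u' · v) · w')) + ((u · v') · w))'

There are just 3 zero rows: (0,0,0), (0,1,0), (1,0,1). Their minterms are ¬u·¬v·¬w, ¬u·v·¬w, u·¬v·w; the OR of those covers precisely the 0-outputs, and negating it yields g.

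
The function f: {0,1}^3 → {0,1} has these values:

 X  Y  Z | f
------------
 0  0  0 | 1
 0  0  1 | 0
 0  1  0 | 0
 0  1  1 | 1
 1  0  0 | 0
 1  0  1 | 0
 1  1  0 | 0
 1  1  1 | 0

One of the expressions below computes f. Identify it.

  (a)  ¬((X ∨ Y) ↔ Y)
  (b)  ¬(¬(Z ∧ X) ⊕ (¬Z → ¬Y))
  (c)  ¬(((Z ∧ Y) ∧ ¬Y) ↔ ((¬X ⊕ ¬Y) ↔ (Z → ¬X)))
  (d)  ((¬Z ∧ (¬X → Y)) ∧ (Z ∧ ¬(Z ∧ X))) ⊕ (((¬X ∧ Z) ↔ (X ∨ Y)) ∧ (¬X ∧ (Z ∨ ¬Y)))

d

(a): at (0,0,0) it gives 0, but f = 1 — eliminated.
(b): at (0,0,1) it gives 1, but f = 0 — eliminated.
(c): at (0,0,0) it gives 0, but f = 1 — eliminated.
That leaves (d). Evaluating it on every row reproduces the table of f exactly.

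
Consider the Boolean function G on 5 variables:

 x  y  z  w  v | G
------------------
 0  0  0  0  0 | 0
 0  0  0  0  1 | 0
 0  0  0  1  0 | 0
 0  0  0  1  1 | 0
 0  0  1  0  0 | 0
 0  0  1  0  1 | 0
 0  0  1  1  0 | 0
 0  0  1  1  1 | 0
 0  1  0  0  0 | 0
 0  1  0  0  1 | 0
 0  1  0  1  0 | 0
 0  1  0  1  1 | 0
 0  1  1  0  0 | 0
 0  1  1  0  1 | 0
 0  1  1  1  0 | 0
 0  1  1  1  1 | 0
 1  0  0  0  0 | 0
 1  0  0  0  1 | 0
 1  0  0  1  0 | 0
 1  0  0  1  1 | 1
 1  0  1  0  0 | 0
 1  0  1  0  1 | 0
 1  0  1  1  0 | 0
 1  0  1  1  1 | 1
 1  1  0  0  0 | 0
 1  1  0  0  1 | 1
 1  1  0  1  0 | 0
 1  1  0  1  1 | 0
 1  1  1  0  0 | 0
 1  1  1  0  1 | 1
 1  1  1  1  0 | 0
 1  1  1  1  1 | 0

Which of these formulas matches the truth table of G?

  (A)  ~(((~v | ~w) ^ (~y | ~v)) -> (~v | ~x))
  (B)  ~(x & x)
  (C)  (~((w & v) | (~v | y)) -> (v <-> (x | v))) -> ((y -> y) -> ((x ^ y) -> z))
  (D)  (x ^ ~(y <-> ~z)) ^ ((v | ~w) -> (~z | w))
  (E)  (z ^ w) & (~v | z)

(B) disagrees with G on (0,0,0,0,0) (formula → 1, table → 0); rule it out.
(C) disagrees with G on (0,0,0,0,0) (formula → 1, table → 0); rule it out.
(D) disagrees with G on (0,0,1,1,0) (formula → 1, table → 0); rule it out.
(E) disagrees with G on (0,0,0,1,0) (formula → 1, table → 0); rule it out.
(A) is the remaining candidate, and it agrees with G on all 32 inputs.

A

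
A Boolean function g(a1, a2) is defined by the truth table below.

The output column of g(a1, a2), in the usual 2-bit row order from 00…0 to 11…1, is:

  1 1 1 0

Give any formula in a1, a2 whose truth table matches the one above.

g(a1, a2) = ~(a1 & a2)

The output is 0 only when every input is 1 — NAND of all inputs.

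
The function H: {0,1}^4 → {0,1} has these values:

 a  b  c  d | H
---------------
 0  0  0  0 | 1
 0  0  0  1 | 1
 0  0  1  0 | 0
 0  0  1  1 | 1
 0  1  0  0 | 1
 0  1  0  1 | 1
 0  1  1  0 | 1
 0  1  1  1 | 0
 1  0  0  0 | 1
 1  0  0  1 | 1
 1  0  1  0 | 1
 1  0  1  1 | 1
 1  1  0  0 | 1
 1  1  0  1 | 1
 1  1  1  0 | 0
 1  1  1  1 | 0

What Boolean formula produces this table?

H(a, b, c, d) = NOT ((((((NOT a AND NOT b) AND c) AND NOT d) OR (((NOT a AND b) AND c) AND d)) OR (((a AND b) AND c) AND NOT d)) OR (((a AND b) AND c) AND d))

H is 0 on only 4 rows — (0,0,1,0), (0,1,1,1), (1,1,1,0), (1,1,1,1). Writing each as a minterm (¬a·¬b·c·¬d, ¬a·b·c·d, a·b·c·¬d, a·b·c·d) and OR-ing them characterizes exactly where H=0, so H is the negation of that disjunction.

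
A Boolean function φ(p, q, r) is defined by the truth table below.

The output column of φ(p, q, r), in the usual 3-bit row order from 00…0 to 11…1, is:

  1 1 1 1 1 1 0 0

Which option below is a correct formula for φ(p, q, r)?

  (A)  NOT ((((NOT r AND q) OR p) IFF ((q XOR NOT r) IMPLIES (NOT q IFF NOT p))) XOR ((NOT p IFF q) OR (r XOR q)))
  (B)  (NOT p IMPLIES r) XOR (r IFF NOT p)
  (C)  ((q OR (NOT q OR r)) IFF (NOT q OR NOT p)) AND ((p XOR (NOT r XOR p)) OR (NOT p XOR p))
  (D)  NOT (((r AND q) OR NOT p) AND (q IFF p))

C

(A): at (0,0,1) it gives 0, but φ = 1 — eliminated.
(B): at (0,0,0) it gives 0, but φ = 1 — eliminated.
(D): at (0,0,0) it gives 0, but φ = 1 — eliminated.
Only (C) survives; checking it on all 8 rows confirms it matches φ.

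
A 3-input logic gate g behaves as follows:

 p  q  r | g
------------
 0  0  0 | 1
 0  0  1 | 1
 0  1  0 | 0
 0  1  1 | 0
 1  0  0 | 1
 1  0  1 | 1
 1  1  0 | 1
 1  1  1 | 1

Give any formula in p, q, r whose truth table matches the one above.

g(p, q, r) = ~(((~p & q) & ~r) | ((~p & q) & r))

g is 0 on only 2 rows — (0,1,0), (0,1,1). Writing each as a minterm (¬p·q·¬r, ¬p·q·r) and OR-ing them characterizes exactly where g=0, so g is the negation of that disjunction.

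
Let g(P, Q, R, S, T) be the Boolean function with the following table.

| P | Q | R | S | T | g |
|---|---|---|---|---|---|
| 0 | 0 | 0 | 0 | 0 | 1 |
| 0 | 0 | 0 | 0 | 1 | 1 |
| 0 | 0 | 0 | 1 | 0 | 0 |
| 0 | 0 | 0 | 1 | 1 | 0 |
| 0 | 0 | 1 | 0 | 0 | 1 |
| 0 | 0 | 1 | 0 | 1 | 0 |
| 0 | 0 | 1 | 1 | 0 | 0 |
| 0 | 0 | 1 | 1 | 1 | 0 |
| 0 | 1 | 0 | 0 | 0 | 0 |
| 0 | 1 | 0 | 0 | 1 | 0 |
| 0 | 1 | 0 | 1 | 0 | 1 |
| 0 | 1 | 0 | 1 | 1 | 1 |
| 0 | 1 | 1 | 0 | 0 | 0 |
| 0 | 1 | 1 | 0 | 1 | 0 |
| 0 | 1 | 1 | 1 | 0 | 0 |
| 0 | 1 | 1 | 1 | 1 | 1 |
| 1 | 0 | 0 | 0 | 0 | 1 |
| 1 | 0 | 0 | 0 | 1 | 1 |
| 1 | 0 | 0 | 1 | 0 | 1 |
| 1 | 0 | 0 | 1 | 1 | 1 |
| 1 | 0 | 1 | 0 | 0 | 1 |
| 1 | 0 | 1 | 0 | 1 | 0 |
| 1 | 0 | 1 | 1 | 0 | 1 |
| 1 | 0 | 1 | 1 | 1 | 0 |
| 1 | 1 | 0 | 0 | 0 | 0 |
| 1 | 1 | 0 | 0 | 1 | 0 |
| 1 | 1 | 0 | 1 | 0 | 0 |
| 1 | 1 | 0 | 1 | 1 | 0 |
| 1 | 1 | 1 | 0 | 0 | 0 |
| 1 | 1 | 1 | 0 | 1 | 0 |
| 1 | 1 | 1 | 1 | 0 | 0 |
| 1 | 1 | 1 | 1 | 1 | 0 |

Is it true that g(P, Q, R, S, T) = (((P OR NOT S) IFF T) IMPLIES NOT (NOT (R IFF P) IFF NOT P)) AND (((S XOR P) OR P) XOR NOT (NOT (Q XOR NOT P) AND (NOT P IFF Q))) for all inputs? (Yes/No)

Test each input against both g and the formula:
  P=0, Q=0, R=0, S=0, T=0: formula gives 1, g = 1 ✓
  P=0, Q=0, R=0, S=0, T=1: formula gives 1, g = 1 ✓
  P=0, Q=0, R=0, S=1, T=0: formula gives 0, g = 0 ✓
  P=0, Q=0, R=0, S=1, T=1: formula gives 0, g = 0 ✓
  … (the remaining 28 rows also agree.)
No disagreement on any input; they are logically equivalent.

Yes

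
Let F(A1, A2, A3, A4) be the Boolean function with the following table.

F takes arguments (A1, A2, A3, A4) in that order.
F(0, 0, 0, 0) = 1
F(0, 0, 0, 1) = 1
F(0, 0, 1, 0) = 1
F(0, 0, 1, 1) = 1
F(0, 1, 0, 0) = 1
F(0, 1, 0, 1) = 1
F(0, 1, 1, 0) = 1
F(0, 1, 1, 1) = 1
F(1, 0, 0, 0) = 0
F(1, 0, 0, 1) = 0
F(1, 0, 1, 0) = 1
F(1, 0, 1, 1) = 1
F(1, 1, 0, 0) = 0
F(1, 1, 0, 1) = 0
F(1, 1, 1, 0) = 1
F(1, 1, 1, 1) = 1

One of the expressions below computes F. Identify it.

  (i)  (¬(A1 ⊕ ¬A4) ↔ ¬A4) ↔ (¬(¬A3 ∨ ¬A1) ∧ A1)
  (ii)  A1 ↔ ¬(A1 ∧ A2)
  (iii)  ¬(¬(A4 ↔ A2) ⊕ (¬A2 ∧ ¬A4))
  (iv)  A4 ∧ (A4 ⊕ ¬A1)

i

(ii): at (0,0,0,0) it gives 0, but F = 1 — eliminated.
(iii): at (0,0,0,0) it gives 0, but F = 1 — eliminated.
(iv): at (0,0,0,0) it gives 0, but F = 1 — eliminated.
That leaves (i). Evaluating it on every row reproduces the table of F exactly.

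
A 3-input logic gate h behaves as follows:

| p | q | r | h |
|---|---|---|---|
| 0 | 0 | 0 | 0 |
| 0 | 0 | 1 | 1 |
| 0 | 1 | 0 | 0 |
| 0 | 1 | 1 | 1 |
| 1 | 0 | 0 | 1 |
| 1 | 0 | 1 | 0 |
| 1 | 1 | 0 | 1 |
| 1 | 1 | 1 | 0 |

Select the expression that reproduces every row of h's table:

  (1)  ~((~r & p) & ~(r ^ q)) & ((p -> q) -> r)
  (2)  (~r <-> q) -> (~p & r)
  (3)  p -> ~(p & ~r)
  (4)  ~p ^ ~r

4

(1) disagrees with h on (1,0,0) (formula → 0, table → 1); rule it out.
(2) disagrees with h on (0,0,0) (formula → 1, table → 0); rule it out.
(3) disagrees with h on (0,0,0) (formula → 1, table → 0); rule it out.
(4) is the remaining candidate, and it agrees with h on all 8 inputs.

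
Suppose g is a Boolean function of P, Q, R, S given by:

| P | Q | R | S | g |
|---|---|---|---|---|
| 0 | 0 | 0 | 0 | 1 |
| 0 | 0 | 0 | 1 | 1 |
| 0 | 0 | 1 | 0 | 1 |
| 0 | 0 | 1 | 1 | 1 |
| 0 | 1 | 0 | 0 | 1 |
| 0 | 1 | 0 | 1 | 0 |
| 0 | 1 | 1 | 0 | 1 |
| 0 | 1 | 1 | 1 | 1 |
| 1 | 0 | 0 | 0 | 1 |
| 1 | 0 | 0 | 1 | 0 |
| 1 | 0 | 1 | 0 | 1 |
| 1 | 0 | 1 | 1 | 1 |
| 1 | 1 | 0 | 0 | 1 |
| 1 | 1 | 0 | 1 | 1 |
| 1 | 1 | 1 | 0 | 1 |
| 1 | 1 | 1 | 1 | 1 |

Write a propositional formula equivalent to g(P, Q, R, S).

g(P, Q, R, S) = NOT ((((NOT P AND Q) AND NOT R) AND S) OR (((P AND NOT Q) AND NOT R) AND S))

The 0-rows are (0,1,0,1), (1,0,0,1). Take each as a conjunction (¬P·Q·¬R·S, P·¬Q·¬R·S), form their disjunction, and complement — that gives a formula that is 1 everywhere g is.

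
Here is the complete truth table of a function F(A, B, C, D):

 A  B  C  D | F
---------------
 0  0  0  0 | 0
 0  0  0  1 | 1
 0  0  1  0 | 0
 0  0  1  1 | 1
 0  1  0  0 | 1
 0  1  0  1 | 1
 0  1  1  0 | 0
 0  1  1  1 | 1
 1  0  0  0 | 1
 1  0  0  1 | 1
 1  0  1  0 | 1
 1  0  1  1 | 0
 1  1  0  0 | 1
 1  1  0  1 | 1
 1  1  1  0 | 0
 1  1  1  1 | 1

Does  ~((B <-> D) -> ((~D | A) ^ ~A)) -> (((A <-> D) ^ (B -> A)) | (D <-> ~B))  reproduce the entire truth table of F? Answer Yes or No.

Evaluate ~((B <-> D) -> ((~D | A) ^ ~A)) -> (((A <-> D) ^ (B -> A)) | (D <-> ~B)) on each row and compare to F:
  A=0, B=0, C=0, D=0: formula gives 0, F = 0 ✓
  A=0, B=0, C=0, D=1: formula gives 1, F = 1 ✓
  A=0, B=0, C=1, D=0: formula gives 0, F = 0 ✓
  A=0, B=0, C=1, D=1: formula gives 1, F = 1 ✓
  …
  A=0, B=1, C=1, D=0: formula gives 1, but F = 0 ✗
A single disagreement suffices: at (0,1,1,0) they differ, so the formula does not compute F.

No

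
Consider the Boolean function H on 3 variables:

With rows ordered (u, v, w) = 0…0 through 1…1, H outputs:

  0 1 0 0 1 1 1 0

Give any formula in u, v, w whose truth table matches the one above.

H=1 on 4 inputs: (0,0,1), (1,0,0), (1,0,1), (1,1,0). Reading each as a conjunction of literals (¬u·¬v·w, u·¬v·¬w, u·¬v·w, u·v·¬w) and taking the OR gives the canonical DNF.

H(u, v, w) = ((((NOT u AND NOT v) AND w) OR ((u AND NOT v) AND NOT w)) OR ((u AND NOT v) AND w)) OR ((u AND v) AND NOT w)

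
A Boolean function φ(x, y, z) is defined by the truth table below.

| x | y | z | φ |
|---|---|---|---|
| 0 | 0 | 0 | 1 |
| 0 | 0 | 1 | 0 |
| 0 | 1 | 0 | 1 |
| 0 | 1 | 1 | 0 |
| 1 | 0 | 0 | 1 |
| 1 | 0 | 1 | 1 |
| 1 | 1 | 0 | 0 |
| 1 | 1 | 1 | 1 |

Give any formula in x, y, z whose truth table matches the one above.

The 0-rows are (0,0,1), (0,1,1), (1,1,0). Take each as a conjunction (¬x·¬y·z, ¬x·y·z, x·y·¬z), form their disjunction, and complement — that gives a formula that is 1 everywhere φ is.

φ(x, y, z) = ¬((((¬x ∧ ¬y) ∧ z) ∨ ((¬x ∧ y) ∧ z)) ∨ ((x ∧ y) ∧ ¬z))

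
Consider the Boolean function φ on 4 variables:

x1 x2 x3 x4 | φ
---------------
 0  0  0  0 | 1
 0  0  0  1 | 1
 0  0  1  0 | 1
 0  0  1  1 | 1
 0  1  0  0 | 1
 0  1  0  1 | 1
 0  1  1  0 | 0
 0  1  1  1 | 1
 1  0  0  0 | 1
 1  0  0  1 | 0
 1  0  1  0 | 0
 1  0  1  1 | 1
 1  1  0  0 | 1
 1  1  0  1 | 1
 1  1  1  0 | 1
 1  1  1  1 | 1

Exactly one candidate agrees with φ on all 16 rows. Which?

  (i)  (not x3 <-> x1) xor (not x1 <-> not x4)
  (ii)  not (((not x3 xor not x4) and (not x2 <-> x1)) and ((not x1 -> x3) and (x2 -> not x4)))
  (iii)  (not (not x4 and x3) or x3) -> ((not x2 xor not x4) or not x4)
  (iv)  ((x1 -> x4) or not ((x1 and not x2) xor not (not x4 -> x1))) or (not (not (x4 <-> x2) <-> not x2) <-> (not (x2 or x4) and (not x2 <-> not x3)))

(i) fails at (0,0,0,1): the formula yields 0, φ is 1.
(iii) fails at (0,1,0,1): the formula yields 0, φ is 1.
(iv) fails at (0,1,1,0): the formula yields 1, φ is 0.
(ii) is the remaining candidate, and it agrees with φ on all 16 inputs.

ii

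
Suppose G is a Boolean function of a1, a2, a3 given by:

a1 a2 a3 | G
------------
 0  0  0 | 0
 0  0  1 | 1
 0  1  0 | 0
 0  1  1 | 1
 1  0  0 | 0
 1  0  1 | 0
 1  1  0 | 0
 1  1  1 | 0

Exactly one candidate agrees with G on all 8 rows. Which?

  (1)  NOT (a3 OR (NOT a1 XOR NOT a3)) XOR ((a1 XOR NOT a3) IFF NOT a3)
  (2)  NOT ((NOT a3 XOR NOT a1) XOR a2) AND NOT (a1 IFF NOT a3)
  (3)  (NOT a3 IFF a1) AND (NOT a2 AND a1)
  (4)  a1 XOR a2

(2) fails at (0,0,0): the formula yields 1, G is 0.
(3) fails at (0,0,1): the formula yields 0, G is 1.
(4) fails at (0,0,1): the formula yields 0, G is 1.
Only (1) survives; checking it on all 8 rows confirms it matches G.

1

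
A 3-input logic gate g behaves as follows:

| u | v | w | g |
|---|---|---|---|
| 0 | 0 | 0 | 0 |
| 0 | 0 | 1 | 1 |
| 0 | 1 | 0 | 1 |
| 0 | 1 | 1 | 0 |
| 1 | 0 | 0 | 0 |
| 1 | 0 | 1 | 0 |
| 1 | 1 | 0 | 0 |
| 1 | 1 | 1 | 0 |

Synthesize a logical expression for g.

g(u, v, w) = ((¬u ∧ ¬v) ∧ w) ∨ ((¬u ∧ v) ∧ ¬w)

Collect the rows where g=1 — (0,0,1), (0,1,0) — and write one minterm per row: ¬u·¬v·w, ¬u·v·¬w. Their union (logical OR) reproduces the table exactly.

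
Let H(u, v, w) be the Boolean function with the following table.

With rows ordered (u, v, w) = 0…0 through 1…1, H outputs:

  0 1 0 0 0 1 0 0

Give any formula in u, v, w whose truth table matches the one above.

H=1 on 2 inputs: (0,0,1), (1,0,1). Reading each as a conjunction of literals (¬u·¬v·w, u·¬v·w) and taking the OR gives the canonical DNF.

H(u, v, w) = ((u' · v') · w) + ((u · v') · w)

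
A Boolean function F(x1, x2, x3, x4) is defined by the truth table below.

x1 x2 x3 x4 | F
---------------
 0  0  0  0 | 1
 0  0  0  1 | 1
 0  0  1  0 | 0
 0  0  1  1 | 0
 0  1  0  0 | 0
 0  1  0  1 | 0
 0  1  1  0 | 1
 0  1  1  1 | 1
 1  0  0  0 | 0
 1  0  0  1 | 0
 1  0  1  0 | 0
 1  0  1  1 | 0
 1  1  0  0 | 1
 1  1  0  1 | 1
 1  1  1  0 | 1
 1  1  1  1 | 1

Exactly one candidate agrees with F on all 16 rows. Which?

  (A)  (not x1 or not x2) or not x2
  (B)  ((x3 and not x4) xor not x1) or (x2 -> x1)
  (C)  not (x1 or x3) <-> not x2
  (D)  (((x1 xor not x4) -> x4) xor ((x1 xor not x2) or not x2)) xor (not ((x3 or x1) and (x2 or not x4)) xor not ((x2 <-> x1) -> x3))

C

(A) fails at (0,0,1,0): the formula yields 1, F is 0.
(B) fails at (0,0,1,0): the formula yields 1, F is 0.
(D) fails at (0,0,0,1): the formula yields 0, F is 1.
That leaves (C). Evaluating it on every row reproduces the table of F exactly.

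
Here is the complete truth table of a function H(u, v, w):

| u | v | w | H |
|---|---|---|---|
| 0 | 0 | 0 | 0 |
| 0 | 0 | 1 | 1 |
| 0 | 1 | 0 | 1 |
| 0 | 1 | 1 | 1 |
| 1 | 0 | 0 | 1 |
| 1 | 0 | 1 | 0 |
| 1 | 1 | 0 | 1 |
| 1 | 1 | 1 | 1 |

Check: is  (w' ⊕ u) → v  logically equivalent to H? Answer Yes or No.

Yes

Test each input against both H and the formula:
  u=0, v=0, w=0: formula gives 0, H = 0 ✓
  u=0, v=0, w=1: formula gives 1, H = 1 ✓
  u=0, v=1, w=0: formula gives 1, H = 1 ✓
  u=0, v=1, w=1: formula gives 1, H = 1 ✓
  u=1, v=0, w=0: formula gives 1, H = 1 ✓
  …and likewise for the remaining 3 rows.
All 8 rows match — the expression computes H exactly.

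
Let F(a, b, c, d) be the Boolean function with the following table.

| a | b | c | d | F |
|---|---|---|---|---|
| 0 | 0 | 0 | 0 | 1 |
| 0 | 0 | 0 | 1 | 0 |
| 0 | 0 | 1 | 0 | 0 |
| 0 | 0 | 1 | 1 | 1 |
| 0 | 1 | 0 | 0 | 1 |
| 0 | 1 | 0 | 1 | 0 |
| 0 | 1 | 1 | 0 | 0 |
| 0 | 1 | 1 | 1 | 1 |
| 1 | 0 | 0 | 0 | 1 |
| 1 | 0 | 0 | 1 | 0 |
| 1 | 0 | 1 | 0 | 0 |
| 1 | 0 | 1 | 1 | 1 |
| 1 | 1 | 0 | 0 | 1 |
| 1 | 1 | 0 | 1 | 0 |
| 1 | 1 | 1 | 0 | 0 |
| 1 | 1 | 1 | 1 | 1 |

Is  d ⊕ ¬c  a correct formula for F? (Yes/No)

Check the formula against F row by row:
  a=0, b=0, c=0, d=0: formula gives 1, F = 1 ✓
  a=0, b=0, c=0, d=1: formula gives 0, F = 0 ✓
  a=0, b=0, c=1, d=0: formula gives 0, F = 0 ✓
  a=0, b=0, c=1, d=1: formula gives 1, F = 1 ✓
  … (the remaining 12 rows also agree.)
All 16 rows match — the expression computes F exactly.

Yes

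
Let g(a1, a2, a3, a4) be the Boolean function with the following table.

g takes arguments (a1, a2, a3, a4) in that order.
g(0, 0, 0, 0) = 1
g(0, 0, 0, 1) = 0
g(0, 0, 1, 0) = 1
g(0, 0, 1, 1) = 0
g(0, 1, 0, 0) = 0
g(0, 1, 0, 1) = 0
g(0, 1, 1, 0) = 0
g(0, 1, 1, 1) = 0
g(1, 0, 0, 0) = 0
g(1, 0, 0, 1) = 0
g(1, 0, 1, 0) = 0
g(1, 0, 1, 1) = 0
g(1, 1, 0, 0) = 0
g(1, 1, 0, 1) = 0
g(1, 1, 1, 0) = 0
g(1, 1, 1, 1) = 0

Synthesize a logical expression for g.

g(a1, a2, a3, a4) = (((~a1 & ~a2) & ~a3) & ~a4) | (((~a1 & ~a2) & a3) & ~a4)

Collect the rows where g=1 — (0,0,0,0), (0,0,1,0) — and write one minterm per row: ¬a1·¬a2·¬a3·¬a4, ¬a1·¬a2·a3·¬a4. Their union (logical OR) reproduces the table exactly.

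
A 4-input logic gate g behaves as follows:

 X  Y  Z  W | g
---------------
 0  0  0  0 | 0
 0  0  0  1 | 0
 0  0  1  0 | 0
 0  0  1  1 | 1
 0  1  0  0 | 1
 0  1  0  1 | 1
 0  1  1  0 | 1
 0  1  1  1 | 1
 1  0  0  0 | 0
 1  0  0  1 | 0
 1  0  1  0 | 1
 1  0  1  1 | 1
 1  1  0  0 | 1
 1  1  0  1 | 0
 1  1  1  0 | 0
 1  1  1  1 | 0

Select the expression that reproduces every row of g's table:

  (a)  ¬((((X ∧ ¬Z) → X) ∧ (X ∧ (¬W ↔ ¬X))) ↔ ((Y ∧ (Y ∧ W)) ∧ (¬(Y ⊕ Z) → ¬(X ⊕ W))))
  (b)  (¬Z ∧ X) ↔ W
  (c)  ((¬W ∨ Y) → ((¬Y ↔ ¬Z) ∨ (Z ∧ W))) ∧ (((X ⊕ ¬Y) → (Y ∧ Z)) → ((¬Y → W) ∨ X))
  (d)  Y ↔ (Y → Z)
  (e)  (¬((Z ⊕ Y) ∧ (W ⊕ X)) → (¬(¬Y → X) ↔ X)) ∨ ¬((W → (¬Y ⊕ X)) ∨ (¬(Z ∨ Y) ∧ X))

e

(a) fails at (0,0,1,1): the formula yields 0, g is 1.
(b) fails at (0,0,0,0): the formula yields 1, g is 0.
(c) fails at (0,0,0,0): the formula yields 1, g is 0.
(d) fails at (0,0,1,1): the formula yields 0, g is 1.
(e) is the remaining candidate, and it agrees with g on all 16 inputs.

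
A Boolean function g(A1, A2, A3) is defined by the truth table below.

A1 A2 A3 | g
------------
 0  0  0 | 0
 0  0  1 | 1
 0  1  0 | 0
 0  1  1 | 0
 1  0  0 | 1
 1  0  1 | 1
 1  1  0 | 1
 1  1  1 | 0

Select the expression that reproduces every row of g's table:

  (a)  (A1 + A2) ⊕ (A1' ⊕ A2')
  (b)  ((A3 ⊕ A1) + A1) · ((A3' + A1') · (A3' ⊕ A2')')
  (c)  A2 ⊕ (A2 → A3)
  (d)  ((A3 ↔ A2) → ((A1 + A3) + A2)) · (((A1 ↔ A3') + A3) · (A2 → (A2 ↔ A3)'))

d

(a) fails at (0,0,1): the formula yields 0, g is 1.
(b) fails at (0,0,1): the formula yields 0, g is 1.
(c) fails at (0,0,0): the formula yields 1, g is 0.
Only (d) survives; checking it on all 8 rows confirms it matches g.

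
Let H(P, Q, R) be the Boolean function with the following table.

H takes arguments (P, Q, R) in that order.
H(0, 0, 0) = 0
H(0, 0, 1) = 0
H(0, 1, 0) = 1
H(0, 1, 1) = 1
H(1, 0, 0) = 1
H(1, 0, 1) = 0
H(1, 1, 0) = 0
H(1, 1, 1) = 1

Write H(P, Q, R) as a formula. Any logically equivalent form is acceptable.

H(P, Q, R) = ((((¬P ∧ Q) ∧ ¬R) ∨ ((¬P ∧ Q) ∧ R)) ∨ ((P ∧ ¬Q) ∧ ¬R)) ∨ ((P ∧ Q) ∧ R)

Collect the rows where H=1 — (0,1,0), (0,1,1), (1,0,0), (1,1,1) — and write one minterm per row: ¬P·Q·¬R, ¬P·Q·R, P·¬Q·¬R, P·Q·R. Their union (logical OR) reproduces the table exactly.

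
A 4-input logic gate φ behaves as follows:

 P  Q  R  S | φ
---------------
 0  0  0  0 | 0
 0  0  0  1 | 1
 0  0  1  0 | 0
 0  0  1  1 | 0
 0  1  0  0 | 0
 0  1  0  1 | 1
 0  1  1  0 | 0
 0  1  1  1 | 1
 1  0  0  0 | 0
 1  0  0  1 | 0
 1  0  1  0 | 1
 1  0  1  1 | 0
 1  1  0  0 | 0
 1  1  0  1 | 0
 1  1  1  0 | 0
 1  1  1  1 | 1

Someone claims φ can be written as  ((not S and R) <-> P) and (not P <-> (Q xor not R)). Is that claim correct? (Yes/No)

No

Evaluate ((not S and R) <-> P) and (not P <-> (Q xor not R)) on each row and compare to φ:
  P=0, Q=0, R=0, S=0: formula gives 1, but φ = 0 ✗
A single disagreement suffices: at (0,0,0,0) they differ, so the formula does not compute φ.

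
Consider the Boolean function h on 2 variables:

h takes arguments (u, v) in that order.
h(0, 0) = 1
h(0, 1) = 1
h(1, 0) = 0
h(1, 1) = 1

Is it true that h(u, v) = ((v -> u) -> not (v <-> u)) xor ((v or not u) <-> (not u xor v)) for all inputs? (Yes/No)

Yes

Check the formula against h row by row:
  u=0, v=0: formula gives 1, h = 1 ✓
  u=0, v=1: formula gives 1, h = 1 ✓
  u=1, v=0: formula gives 0, h = 0 ✓
  u=1, v=1: formula gives 1, h = 1 ✓
All 4 rows match — the expression computes h exactly.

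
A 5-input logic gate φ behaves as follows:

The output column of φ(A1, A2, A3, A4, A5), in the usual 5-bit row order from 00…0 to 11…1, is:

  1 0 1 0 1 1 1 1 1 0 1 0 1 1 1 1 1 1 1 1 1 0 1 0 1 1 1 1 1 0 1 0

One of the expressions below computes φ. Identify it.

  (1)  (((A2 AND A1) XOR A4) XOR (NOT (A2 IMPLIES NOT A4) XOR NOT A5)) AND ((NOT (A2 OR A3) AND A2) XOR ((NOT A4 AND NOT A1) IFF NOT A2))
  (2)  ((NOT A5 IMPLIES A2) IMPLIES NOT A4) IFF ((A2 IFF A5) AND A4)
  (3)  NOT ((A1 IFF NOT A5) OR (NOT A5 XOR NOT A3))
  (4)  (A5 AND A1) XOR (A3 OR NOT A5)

(1) disagrees with φ on (0,0,0,1,0) (formula → 0, table → 1); rule it out.
(2) disagrees with φ on (0,0,0,0,0) (formula → 0, table → 1); rule it out.
(3) disagrees with φ on (0,0,1,0,0) (formula → 0, table → 1); rule it out.
(4) is the remaining candidate, and it agrees with φ on all 32 inputs.

4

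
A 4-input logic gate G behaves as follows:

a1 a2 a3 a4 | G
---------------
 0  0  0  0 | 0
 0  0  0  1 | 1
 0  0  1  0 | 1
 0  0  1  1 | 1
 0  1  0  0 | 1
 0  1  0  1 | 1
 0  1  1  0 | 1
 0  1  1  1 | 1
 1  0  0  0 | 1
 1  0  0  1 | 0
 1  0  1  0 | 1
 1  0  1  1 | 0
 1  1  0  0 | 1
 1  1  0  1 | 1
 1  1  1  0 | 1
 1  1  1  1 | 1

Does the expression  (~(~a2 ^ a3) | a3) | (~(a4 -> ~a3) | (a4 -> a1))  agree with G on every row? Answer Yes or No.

No

Evaluate (~(~a2 ^ a3) | a3) | (~(a4 -> ~a3) | (a4 -> a1)) on each row and compare to G:
  a1=0, a2=0, a3=0, a4=0: formula gives 1, but G = 0 ✗
A single disagreement suffices: at (0,0,0,0) they differ, so the formula does not compute G.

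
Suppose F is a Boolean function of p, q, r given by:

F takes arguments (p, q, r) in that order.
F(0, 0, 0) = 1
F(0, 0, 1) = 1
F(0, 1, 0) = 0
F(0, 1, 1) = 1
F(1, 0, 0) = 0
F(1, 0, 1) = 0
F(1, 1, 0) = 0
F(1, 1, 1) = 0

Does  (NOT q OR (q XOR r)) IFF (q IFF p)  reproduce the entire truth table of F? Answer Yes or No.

Check the formula against F row by row:
  p=0, q=0, r=0: formula gives 1, F = 1 ✓
  p=0, q=0, r=1: formula gives 1, F = 1 ✓
  p=0, q=1, r=0: formula gives 0, F = 0 ✓
  p=0, q=1, r=1: formula gives 1, F = 1 ✓
  p=1, q=0, r=0: formula gives 0, F = 0 ✓
  …
  p=1, q=1, r=0: formula gives 1, but F = 0 ✗
A single disagreement suffices: at (1,1,0) they differ, so the formula does not compute F.

No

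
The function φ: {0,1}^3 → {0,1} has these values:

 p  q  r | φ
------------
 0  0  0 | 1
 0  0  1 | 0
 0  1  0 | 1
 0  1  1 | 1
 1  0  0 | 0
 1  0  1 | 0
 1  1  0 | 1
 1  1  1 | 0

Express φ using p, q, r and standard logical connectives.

φ(p, q, r) = ((((not p and not q) and not r) or ((not p and q) and not r)) or ((not p and q) and r)) or ((p and q) and not r)

φ=1 on 4 inputs: (0,0,0), (0,1,0), (0,1,1), (1,1,0). Reading each as a conjunction of literals (¬p·¬q·¬r, ¬p·q·¬r, ¬p·q·r, p·q·¬r) and taking the OR gives the canonical DNF.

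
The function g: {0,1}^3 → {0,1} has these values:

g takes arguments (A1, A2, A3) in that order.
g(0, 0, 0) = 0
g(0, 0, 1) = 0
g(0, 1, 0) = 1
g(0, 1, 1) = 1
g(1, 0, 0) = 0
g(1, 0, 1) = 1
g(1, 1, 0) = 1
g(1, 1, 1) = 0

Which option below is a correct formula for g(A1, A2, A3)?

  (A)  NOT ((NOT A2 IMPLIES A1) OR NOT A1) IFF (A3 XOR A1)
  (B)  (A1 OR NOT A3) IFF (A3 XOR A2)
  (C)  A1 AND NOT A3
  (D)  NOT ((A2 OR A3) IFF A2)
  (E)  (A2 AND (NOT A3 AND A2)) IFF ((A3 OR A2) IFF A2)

(A): at (0,0,0) it gives 1, but g = 0 — eliminated.
(C): at (0,1,0) it gives 0, but g = 1 — eliminated.
(D): at (0,0,1) it gives 1, but g = 0 — eliminated.
(E): at (0,0,1) it gives 1, but g = 0 — eliminated.
Only (B) survives; checking it on all 8 rows confirms it matches g.

B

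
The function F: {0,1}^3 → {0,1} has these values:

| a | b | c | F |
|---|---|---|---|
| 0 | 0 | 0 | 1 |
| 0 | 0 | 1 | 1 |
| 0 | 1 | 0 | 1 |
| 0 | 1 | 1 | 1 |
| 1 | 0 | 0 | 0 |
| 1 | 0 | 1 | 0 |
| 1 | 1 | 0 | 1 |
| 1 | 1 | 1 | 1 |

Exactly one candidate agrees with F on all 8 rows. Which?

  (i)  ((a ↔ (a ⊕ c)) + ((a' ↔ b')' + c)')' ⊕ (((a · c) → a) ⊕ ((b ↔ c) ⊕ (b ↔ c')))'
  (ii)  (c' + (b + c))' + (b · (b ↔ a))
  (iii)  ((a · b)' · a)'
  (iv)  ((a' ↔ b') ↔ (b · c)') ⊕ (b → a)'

iii

(i): at (0,0,1) it gives 0, but F = 1 — eliminated.
(ii): at (0,0,0) it gives 0, but F = 1 — eliminated.
(iv): at (0,1,1) it gives 0, but F = 1 — eliminated.
Only (iii) survives; checking it on all 8 rows confirms it matches F.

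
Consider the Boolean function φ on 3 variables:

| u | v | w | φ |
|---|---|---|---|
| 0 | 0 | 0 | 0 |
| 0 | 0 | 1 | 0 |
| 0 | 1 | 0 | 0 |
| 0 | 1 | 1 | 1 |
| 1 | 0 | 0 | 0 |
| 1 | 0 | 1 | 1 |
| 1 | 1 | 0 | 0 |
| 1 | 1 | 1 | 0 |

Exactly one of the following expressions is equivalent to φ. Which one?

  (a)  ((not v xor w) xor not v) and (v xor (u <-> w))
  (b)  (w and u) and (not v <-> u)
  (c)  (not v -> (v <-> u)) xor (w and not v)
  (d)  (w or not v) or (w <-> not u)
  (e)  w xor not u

(b) disagrees with φ on (0,1,1) (formula → 0, table → 1); rule it out.
(c) disagrees with φ on (0,0,0) (formula → 1, table → 0); rule it out.
(d) disagrees with φ on (0,0,0) (formula → 1, table → 0); rule it out.
(e) disagrees with φ on (0,0,0) (formula → 1, table → 0); rule it out.
That leaves (a). Evaluating it on every row reproduces the table of φ exactly.

a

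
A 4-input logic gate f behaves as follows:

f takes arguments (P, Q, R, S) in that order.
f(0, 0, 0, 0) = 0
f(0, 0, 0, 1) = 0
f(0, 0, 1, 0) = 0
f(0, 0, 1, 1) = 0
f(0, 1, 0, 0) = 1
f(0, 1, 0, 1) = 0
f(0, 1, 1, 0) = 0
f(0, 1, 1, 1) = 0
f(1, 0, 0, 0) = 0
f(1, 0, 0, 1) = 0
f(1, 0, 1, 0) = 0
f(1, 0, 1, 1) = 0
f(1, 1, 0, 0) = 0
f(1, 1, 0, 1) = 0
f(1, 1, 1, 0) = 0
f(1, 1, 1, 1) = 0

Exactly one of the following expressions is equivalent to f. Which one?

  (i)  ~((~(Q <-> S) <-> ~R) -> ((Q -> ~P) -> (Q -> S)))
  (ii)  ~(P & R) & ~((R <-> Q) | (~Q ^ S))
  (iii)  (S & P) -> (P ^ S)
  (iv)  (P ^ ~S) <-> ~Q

i

(ii) fails at (0,0,1,1): the formula yields 1, f is 0.
(iii) fails at (0,0,0,0): the formula yields 1, f is 0.
(iv) fails at (0,0,0,0): the formula yields 1, f is 0.
That leaves (i). Evaluating it on every row reproduces the table of f exactly.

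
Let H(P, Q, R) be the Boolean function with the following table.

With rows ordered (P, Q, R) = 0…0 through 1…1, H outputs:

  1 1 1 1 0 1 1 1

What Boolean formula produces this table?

H is 0 on exactly one input, (1,0,0), whose minterm is P·¬Q·¬R. So H is the negation of that single conjunction.

H(P, Q, R) = ¬((P ∧ ¬Q) ∧ ¬R)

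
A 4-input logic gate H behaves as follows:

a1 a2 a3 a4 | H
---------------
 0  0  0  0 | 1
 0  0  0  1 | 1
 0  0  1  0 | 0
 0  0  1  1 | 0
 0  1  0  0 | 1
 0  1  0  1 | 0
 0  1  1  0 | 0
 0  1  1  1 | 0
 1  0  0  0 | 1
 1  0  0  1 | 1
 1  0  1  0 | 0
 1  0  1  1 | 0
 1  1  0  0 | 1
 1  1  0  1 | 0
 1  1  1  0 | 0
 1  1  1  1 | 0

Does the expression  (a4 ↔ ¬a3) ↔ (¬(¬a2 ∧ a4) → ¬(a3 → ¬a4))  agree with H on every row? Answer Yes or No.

Yes

Check the formula against H row by row:
  a1=0, a2=0, a3=0, a4=0: formula gives 1, H = 1 ✓
  a1=0, a2=0, a3=0, a4=1: formula gives 1, H = 1 ✓
  a1=0, a2=0, a3=1, a4=0: formula gives 0, H = 0 ✓
  a1=0, a2=0, a3=1, a4=1: formula gives 0, H = 0 ✓
  …and likewise for the remaining 12 rows.
All 16 rows match — the expression computes H exactly.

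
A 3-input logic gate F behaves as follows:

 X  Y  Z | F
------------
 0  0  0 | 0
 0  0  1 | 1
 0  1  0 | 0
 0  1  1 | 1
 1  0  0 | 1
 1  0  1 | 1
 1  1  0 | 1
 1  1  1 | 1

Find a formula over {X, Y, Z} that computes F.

F(X, Y, Z) = NOT (((NOT X AND NOT Y) AND NOT Z) OR ((NOT X AND Y) AND NOT Z))

The 0-rows are (0,0,0), (0,1,0). Take each as a conjunction (¬X·¬Y·¬Z, ¬X·Y·¬Z), form their disjunction, and complement — that gives a formula that is 1 everywhere F is.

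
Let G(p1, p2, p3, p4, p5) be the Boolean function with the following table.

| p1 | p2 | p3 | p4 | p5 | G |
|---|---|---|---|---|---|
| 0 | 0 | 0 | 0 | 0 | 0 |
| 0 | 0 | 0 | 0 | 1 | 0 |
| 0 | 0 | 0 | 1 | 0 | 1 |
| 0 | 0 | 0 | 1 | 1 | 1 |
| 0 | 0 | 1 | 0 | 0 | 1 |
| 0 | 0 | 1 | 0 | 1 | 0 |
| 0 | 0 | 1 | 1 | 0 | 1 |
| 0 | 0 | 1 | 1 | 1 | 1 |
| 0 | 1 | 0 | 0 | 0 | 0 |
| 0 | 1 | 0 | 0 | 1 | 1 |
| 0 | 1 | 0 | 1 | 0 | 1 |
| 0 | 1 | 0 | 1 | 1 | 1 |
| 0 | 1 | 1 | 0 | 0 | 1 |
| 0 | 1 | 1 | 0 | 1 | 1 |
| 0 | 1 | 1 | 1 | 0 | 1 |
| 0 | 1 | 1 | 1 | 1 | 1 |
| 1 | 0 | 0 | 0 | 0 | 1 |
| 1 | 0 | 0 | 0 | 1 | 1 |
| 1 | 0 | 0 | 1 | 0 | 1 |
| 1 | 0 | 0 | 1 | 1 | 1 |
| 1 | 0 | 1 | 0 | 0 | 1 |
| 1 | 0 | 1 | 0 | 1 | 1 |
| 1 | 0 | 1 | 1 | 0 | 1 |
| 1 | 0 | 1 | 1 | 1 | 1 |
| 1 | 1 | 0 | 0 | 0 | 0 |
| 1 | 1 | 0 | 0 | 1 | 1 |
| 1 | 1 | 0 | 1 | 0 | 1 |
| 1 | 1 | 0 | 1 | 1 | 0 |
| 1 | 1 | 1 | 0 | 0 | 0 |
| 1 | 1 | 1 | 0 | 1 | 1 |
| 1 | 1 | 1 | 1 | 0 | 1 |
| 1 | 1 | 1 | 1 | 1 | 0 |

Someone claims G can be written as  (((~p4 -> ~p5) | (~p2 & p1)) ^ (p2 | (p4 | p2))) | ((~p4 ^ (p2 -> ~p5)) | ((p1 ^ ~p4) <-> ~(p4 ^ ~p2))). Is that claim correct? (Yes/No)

No

Test each input against both G and the formula:
  p1=0, p2=0, p3=0, p4=0, p5=0: formula gives 1, but G = 0 ✗
Since they disagree at (0,0,0,0,0), the expression is not a correct formula for G.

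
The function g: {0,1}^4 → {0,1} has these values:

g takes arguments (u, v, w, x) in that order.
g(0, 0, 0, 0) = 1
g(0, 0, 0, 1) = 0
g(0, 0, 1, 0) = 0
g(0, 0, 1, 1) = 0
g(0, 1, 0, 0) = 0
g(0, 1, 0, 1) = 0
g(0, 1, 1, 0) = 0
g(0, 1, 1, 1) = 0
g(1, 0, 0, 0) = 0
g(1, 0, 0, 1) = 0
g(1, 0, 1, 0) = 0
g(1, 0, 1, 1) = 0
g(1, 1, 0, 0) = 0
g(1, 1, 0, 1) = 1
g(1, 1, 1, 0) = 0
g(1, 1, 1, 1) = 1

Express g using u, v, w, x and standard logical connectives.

g=1 on 3 inputs: (0,0,0,0), (1,1,0,1), (1,1,1,1). Reading each as a conjunction of literals (¬u·¬v·¬w·¬x, u·v·¬w·x, u·v·w·x) and taking the OR gives the canonical DNF.

g(u, v, w, x) = ((((not u and not v) and not w) and not x) or (((u and v) and not w) and x)) or (((u and v) and w) and x)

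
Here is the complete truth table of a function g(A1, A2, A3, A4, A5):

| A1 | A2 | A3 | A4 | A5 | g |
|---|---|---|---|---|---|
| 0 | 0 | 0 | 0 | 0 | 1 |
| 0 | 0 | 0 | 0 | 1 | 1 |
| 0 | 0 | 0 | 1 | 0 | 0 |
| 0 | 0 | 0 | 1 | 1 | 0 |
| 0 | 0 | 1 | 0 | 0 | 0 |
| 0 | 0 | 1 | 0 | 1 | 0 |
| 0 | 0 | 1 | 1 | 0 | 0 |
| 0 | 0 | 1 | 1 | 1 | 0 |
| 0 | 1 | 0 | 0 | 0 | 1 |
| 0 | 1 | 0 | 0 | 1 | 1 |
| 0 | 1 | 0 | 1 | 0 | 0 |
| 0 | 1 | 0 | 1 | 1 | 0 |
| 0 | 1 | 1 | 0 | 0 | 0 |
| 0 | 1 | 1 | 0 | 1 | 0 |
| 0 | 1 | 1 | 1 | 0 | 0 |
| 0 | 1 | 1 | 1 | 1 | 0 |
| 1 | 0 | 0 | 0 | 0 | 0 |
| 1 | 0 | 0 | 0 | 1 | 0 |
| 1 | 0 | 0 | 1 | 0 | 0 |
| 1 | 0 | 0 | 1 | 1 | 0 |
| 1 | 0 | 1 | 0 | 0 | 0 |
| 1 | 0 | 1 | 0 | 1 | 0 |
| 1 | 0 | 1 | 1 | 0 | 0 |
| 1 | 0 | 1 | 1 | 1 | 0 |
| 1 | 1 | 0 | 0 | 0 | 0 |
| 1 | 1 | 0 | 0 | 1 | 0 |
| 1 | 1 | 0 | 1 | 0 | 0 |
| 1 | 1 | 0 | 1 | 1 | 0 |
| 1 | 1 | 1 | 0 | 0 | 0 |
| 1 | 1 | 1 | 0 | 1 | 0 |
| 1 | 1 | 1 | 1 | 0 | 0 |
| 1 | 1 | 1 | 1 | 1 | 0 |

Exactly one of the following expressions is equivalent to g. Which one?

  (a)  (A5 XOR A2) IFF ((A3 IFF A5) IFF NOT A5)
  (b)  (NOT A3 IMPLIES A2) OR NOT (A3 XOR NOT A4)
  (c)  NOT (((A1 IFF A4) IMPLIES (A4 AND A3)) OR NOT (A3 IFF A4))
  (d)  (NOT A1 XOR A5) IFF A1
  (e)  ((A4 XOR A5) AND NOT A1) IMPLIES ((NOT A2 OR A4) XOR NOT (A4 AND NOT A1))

(a) fails at (0,0,0,0,0): the formula yields 0, g is 1.
(b) fails at (0,0,0,0,0): the formula yields 0, g is 1.
(d) fails at (0,0,0,0,0): the formula yields 0, g is 1.
(e) fails at (0,0,0,0,1): the formula yields 0, g is 1.
(c) is the remaining candidate, and it agrees with g on all 32 inputs.

c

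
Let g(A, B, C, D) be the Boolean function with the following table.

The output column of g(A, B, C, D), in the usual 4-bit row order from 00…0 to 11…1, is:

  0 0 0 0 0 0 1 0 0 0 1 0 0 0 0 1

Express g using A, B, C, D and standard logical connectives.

g(A, B, C, D) = ((((¬A ∧ B) ∧ C) ∧ ¬D) ∨ (((A ∧ ¬B) ∧ C) ∧ ¬D)) ∨ (((A ∧ B) ∧ C) ∧ D)

The 1-rows are (0,1,1,0), (1,0,1,0), (1,1,1,1). Each contributes one minterm — ¬A·B·C·¬D; A·¬B·C·¬D; A·B·C·D — and their disjunction is a sum-of-products form of g.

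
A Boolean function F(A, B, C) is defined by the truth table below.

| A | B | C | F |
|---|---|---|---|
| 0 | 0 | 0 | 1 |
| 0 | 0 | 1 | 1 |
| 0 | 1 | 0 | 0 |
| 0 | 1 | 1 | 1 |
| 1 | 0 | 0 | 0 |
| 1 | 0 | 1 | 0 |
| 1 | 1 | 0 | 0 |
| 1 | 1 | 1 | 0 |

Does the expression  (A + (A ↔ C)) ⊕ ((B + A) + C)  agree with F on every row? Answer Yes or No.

Test each input against both F and the formula:
  A=0, B=0, C=0: formula gives 1, F = 1 ✓
  A=0, B=0, C=1: formula gives 1, F = 1 ✓
  A=0, B=1, C=0: formula gives 0, F = 0 ✓
  A=0, B=1, C=1: formula gives 1, F = 1 ✓
  A=1, B=0, C=0: formula gives 0, F = 0 ✓
  … (the remaining 3 rows also agree.)
Every row agrees, so the formula is equivalent.

Yes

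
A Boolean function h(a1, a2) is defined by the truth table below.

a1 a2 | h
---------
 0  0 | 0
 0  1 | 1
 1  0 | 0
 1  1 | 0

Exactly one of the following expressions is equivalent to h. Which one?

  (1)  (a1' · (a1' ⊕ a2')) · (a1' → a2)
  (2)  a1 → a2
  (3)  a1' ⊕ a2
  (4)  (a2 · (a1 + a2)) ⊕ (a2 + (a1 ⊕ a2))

1

(2) disagrees with h on (0,0) (formula → 1, table → 0); rule it out.
(3) disagrees with h on (0,0) (formula → 1, table → 0); rule it out.
(4) disagrees with h on (0,1) (formula → 0, table → 1); rule it out.
Only (1) survives; checking it on all 4 rows confirms it matches h.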